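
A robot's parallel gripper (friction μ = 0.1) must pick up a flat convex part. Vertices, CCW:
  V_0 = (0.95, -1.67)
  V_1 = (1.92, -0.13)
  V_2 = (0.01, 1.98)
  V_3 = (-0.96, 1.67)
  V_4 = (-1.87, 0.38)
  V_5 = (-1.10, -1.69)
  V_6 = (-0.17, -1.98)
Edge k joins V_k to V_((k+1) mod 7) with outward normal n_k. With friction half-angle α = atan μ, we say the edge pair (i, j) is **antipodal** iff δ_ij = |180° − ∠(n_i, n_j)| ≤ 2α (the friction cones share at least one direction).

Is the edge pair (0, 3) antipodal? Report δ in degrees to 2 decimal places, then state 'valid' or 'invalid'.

α = atan 0.1 = 5.71°;  2α = 11.42°
edge 0: e_0 = (+0.97, +1.54);  n_0 = (+0.8461, -0.5330)
edge 3: e_3 = (-0.91, -1.29);  n_3 = (-0.8171, +0.5764)
∠(n_0, n_3) = 177.01°
δ = |180° − 177.01°| = 2.99°
2.99° ≤ 2α = 11.42°  →  valid

δ = 2.99°, valid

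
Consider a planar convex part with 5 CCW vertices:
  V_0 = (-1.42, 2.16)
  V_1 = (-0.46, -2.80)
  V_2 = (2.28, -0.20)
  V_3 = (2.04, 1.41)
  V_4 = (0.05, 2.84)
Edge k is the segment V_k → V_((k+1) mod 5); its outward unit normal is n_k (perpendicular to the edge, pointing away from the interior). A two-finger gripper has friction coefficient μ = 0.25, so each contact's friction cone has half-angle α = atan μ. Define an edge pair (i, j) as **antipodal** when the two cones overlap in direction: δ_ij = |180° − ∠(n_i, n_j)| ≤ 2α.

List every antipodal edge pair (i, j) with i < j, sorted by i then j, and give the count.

count = 2; pairs: (0,2), (1,4)

α = atan 0.25 = 14.04°;  2α = 28.07°
n_0 = (-0.9818, -0.1900)
n_1 = (+0.6883, -0.7254)
n_2 = (+0.9891, +0.1474)
n_3 = (+0.5836, +0.8121)
n_4 = (-0.4198, +0.9076)
  (0,1): δ = 57.46°  ·
  (0,2): δ = 2.48°  ✓
  (0,3): δ = 43.35°  ·
  (0,4): δ = 103.87°  ·
  (1,2): δ = 125.02°  ·
  (1,3): δ = 79.20°  ·
  (1,4): δ = 18.67°  ✓
  (2,3): δ = 134.18°  ·
  (2,4): δ = 73.65°  ·
  (3,4): δ = 119.47°  ·
antipodal pairs: 2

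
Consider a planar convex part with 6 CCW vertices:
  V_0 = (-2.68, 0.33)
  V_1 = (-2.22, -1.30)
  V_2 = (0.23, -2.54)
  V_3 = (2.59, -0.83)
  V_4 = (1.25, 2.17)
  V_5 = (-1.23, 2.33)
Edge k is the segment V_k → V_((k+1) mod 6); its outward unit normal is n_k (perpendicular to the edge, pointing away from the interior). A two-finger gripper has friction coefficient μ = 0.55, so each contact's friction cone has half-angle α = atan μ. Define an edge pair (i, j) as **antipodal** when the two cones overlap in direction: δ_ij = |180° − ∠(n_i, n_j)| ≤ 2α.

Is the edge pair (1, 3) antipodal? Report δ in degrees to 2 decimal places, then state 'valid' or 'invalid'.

δ = 39.09°, valid

α = atan 0.55 = 28.81°;  2α = 57.62°
edge 1: e_1 = (+2.45, -1.24);  n_1 = (-0.4516, -0.8922)
edge 3: e_3 = (-1.34, +3.00);  n_3 = (+0.9131, +0.4078)
∠(n_1, n_3) = 140.91°
δ = |180° − 140.91°| = 39.09°
39.09° ≤ 2α = 57.62°  →  valid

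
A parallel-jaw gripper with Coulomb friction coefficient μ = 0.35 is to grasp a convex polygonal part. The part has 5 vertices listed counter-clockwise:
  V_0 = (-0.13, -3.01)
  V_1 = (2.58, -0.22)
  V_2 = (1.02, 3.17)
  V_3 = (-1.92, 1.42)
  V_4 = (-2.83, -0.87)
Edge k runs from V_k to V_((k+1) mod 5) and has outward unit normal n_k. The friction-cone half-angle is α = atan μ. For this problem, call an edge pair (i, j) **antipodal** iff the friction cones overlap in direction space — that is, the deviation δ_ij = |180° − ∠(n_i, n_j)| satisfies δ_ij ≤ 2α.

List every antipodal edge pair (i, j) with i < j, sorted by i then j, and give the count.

count = 3; pairs: (0,2), (0,3), (1,4)

α = atan 0.35 = 19.29°;  2α = 38.58°
n_0 = (+0.7173, -0.6967)
n_1 = (+0.9084, +0.4180)
n_2 = (-0.5115, +0.8593)
n_3 = (-0.9293, +0.3693)
n_4 = (-0.6211, -0.7837)
  (0,1): δ = 111.12°  ·
  (0,2): δ = 15.07°  ✓
  (0,3): δ = 22.49°  ✓
  (0,4): δ = 95.77°  ·
  (1,2): δ = 83.95°  ·
  (1,3): δ = 46.38°  ·
  (1,4): δ = 26.89°  ✓
  (2,3): δ = 142.43°  ·
  (2,4): δ = 69.16°  ·
  (3,4): δ = 106.73°  ·
antipodal pairs: 3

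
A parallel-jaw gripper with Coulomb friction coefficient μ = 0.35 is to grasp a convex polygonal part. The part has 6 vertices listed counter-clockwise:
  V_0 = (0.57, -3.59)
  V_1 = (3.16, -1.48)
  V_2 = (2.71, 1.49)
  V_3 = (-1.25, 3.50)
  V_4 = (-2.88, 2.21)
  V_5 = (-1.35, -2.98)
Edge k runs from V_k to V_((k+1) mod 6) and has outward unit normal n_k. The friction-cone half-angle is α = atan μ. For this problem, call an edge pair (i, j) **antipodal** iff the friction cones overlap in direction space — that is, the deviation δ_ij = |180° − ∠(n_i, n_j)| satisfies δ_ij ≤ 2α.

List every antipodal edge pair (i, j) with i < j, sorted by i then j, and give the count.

α = atan 0.35 = 19.29°;  2α = 38.58°
n_0 = (+0.6316, -0.7753)
n_1 = (+0.9887, +0.1498)
n_2 = (+0.4526, +0.8917)
n_3 = (-0.6206, +0.7841)
n_4 = (-0.9592, -0.2828)
n_5 = (-0.3028, -0.9531)
  (0,1): δ = 120.55°  ·
  (0,2): δ = 66.08°  ·
  (0,3): δ = 0.81°  ✓
  (0,4): δ = 67.26°  ·
  (0,5): δ = 123.21°  ·
  (1,2): δ = 125.53°  ·
  (1,3): δ = 60.26°  ·
  (1,4): δ = 7.81°  ✓
  (1,5): δ = 63.76°  ·
  (2,3): δ = 114.73°  ·
  (2,4): δ = 46.66°  ·
  (2,5): δ = 9.29°  ✓
  (3,4): δ = 111.93°  ·
  (3,5): δ = 55.98°  ·
  (4,5): δ = 124.05°  ·
antipodal pairs: 3

count = 3; pairs: (0,3), (1,4), (2,5)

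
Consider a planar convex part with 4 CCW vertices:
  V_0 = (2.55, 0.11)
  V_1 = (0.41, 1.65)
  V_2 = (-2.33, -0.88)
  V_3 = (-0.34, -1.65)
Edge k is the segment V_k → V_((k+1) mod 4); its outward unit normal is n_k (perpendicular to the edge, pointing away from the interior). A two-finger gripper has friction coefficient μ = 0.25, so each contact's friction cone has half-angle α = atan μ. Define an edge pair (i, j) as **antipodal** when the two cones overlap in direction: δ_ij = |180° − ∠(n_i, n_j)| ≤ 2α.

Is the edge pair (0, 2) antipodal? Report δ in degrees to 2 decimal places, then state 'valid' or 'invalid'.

α = atan 0.25 = 14.04°;  2α = 28.07°
edge 0: e_0 = (-2.14, +1.54);  n_0 = (+0.5841, +0.8117)
edge 2: e_2 = (+1.99, -0.77);  n_2 = (-0.3609, -0.9326)
∠(n_0, n_2) = 165.41°
δ = |180° − 165.41°| = 14.59°
14.59° ≤ 2α = 28.07°  →  valid

δ = 14.59°, valid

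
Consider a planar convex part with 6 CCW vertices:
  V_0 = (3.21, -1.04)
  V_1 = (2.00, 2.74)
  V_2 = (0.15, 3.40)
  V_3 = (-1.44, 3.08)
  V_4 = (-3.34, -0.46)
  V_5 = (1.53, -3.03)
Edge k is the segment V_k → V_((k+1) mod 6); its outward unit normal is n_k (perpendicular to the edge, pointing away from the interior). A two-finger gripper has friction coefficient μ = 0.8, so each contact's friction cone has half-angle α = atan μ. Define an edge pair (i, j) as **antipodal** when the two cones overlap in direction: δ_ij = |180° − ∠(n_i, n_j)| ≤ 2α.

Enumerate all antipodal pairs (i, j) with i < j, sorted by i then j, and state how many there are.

α = atan 0.8 = 38.66°;  2α = 77.32°
n_0 = (+0.9524, +0.3049)
n_1 = (+0.3360, +0.9419)
n_2 = (-0.1973, +0.9803)
n_3 = (-0.8811, +0.4729)
n_4 = (-0.4667, -0.8844)
n_5 = (+0.7641, -0.6451)
  (0,1): δ = 127.38°  ·
  (0,2): δ = 96.37°  ·
  (0,3): δ = 45.97°  ✓
  (0,4): δ = 44.43°  ✓
  (0,5): δ = 122.08°  ·
  (1,2): δ = 148.99°  ·
  (1,3): δ = 98.59°  ·
  (1,4): δ = 8.19°  ✓
  (1,5): δ = 69.46°  ✓
  (2,3): δ = 129.60°  ·
  (2,4): δ = 39.20°  ✓
  (2,5): δ = 38.45°  ✓
  (3,4): δ = 89.60°  ·
  (3,5): δ = 11.95°  ✓
  (4,5): δ = 102.35°  ·
antipodal pairs: 7

count = 7; pairs: (0,3), (0,4), (1,4), (1,5), (2,4), (2,5), (3,5)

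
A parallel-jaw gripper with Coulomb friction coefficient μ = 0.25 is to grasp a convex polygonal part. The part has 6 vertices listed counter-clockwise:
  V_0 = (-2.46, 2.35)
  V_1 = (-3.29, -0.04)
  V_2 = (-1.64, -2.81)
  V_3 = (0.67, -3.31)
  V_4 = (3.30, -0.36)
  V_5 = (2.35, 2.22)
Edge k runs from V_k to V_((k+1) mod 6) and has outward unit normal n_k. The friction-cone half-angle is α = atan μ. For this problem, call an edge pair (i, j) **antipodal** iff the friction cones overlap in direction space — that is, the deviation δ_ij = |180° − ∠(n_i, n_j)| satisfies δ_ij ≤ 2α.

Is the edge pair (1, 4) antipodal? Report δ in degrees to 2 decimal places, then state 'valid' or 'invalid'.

α = atan 0.25 = 14.04°;  2α = 28.07°
edge 1: e_1 = (+1.65, -2.77);  n_1 = (-0.8591, -0.5118)
edge 4: e_4 = (-0.95, +2.58);  n_4 = (+0.9384, +0.3455)
∠(n_1, n_4) = 169.43°
δ = |180° − 169.43°| = 10.57°
10.57° ≤ 2α = 28.07°  →  valid

δ = 10.57°, valid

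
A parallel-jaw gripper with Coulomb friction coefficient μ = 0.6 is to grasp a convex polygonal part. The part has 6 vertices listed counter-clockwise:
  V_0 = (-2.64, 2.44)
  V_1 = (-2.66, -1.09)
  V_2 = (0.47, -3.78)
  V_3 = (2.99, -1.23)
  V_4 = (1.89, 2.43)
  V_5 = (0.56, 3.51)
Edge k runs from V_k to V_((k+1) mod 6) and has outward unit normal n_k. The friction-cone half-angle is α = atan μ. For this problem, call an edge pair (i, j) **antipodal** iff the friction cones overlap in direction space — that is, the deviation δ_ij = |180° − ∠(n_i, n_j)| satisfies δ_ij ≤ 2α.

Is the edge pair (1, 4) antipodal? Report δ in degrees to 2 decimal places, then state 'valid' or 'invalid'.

α = atan 0.6 = 30.96°;  2α = 61.93°
edge 1: e_1 = (+3.13, -2.69);  n_1 = (-0.6518, -0.7584)
edge 4: e_4 = (-1.33, +1.08);  n_4 = (+0.6304, +0.7763)
∠(n_1, n_4) = 178.40°
δ = |180° − 178.40°| = 1.60°
1.60° ≤ 2α = 61.93°  →  valid

δ = 1.60°, valid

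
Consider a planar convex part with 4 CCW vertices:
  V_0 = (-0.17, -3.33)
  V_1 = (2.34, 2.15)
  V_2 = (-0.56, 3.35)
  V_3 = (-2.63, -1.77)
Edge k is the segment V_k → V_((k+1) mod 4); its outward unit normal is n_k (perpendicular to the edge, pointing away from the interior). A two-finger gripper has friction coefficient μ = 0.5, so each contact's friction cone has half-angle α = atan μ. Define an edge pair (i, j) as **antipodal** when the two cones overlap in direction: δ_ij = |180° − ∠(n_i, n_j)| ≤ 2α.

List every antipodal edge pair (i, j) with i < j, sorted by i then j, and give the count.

α = atan 0.5 = 26.57°;  2α = 53.13°
n_0 = (+0.9092, -0.4164)
n_1 = (+0.3824, +0.9240)
n_2 = (-0.9271, +0.3748)
n_3 = (-0.5355, -0.8445)
  (0,1): δ = 87.87°  ·
  (0,2): δ = 2.60°  ✓
  (0,3): δ = 82.23°  ·
  (1,2): δ = 89.53°  ·
  (1,3): δ = 9.90°  ✓
  (2,3): δ = 100.37°  ·
antipodal pairs: 2

count = 2; pairs: (0,2), (1,3)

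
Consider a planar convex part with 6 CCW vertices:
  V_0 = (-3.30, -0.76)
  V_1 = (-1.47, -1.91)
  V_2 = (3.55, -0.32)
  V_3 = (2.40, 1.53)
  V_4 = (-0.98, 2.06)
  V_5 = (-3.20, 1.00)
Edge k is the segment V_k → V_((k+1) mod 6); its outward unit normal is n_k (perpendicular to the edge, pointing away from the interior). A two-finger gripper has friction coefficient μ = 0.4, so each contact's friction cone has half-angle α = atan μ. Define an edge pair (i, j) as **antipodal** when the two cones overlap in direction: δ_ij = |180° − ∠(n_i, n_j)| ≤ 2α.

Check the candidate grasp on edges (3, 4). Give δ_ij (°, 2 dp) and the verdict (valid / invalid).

δ = 145.56°, invalid

α = atan 0.4 = 21.80°;  2α = 43.60°
edge 3: e_3 = (-3.38, +0.53);  n_3 = (+0.1549, +0.9879)
edge 4: e_4 = (-2.22, -1.06);  n_4 = (-0.4309, +0.9024)
∠(n_3, n_4) = 34.44°
δ = |180° − 34.44°| = 145.56°
145.56° > 2α = 43.60°  →  invalid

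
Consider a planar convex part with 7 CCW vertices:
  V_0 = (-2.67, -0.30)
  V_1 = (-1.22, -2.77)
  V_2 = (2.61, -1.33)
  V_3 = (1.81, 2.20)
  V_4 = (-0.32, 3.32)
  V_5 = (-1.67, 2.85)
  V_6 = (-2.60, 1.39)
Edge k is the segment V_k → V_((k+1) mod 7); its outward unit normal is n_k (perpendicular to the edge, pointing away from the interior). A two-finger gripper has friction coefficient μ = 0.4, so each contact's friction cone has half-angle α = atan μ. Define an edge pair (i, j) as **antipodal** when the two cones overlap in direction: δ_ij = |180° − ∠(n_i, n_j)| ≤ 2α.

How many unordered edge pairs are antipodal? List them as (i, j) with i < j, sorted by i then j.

α = atan 0.4 = 21.80°;  2α = 43.60°
n_0 = (-0.8624, -0.5063)
n_1 = (+0.3519, -0.9360)
n_2 = (+0.9753, +0.2210)
n_3 = (+0.4654, +0.8851)
n_4 = (-0.3288, +0.9444)
n_5 = (-0.8434, +0.5372)
n_6 = (-0.9991, +0.0414)
  (0,1): δ = 99.81°  ·
  (0,2): δ = 17.65°  ✓
  (0,3): δ = 31.85°  ✓
  (0,4): δ = 78.78°  ·
  (0,5): δ = 117.09°  ·
  (0,6): δ = 147.21°  ·
  (1,2): δ = 97.84°  ·
  (1,3): δ = 48.34°  ·
  (1,4): δ = 1.41°  ✓
  (1,5): δ = 36.90°  ✓
  (1,6): δ = 67.02°  ·
  (2,3): δ = 130.51°  ·
  (2,4): δ = 83.57°  ·
  (2,5): δ = 45.27°  ·
  (2,6): δ = 15.14°  ✓
  (3,4): δ = 133.07°  ·
  (3,5): δ = 94.76°  ·
  (3,6): δ = 64.64°  ·
  (4,5): δ = 141.69°  ·
  (4,6): δ = 111.57°  ·
  (5,6): δ = 149.88°  ·
antipodal pairs: 5

count = 5; pairs: (0,2), (0,3), (1,4), (1,5), (2,6)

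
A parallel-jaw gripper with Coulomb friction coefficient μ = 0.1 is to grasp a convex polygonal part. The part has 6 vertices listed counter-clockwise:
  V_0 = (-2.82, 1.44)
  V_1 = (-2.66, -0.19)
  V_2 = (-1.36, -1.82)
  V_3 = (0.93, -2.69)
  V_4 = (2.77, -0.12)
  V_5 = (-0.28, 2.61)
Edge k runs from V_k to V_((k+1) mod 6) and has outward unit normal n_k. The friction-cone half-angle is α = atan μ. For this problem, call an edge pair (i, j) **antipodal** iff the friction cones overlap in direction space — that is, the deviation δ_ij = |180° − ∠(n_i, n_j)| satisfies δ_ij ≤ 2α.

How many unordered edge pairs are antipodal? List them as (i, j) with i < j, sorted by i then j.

α = atan 0.1 = 5.71°;  2α = 11.42°
n_0 = (-0.9952, -0.0977)
n_1 = (-0.7818, -0.6235)
n_2 = (-0.3551, -0.9348)
n_3 = (+0.8131, -0.5821)
n_4 = (+0.6669, +0.7451)
n_5 = (-0.4184, +0.9083)
  (0,1): δ = 147.03°  ·
  (0,2): δ = 116.41°  ·
  (0,3): δ = 41.21°  ·
  (0,4): δ = 42.56°  ·
  (0,5): δ = 109.13°  ·
  (1,2): δ = 149.38°  ·
  (1,3): δ = 74.17°  ·
  (1,4): δ = 9.59°  ✓
  (1,5): δ = 76.16°  ·
  (2,3): δ = 104.80°  ·
  (2,4): δ = 21.03°  ·
  (2,5): δ = 45.53°  ·
  (3,4): δ = 96.23°  ·
  (3,5): δ = 29.67°  ·
  (4,5): δ = 113.44°  ·
antipodal pairs: 1

count = 1; pairs: (1,4)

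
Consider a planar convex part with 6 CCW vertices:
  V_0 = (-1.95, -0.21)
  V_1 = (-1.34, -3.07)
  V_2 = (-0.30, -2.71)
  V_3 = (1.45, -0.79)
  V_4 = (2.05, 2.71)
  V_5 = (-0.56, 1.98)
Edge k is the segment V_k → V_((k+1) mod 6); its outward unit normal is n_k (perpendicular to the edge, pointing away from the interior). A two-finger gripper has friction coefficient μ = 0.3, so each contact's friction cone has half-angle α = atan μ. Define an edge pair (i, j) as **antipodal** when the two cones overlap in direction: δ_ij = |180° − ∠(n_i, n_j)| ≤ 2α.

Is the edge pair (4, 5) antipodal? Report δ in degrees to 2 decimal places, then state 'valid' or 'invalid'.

δ = 138.03°, invalid

α = atan 0.3 = 16.70°;  2α = 33.40°
edge 4: e_4 = (-2.61, -0.73);  n_4 = (-0.2694, +0.9630)
edge 5: e_5 = (-1.39, -2.19);  n_5 = (-0.8443, +0.5359)
∠(n_4, n_5) = 41.97°
δ = |180° − 41.97°| = 138.03°
138.03° > 2α = 33.40°  →  invalid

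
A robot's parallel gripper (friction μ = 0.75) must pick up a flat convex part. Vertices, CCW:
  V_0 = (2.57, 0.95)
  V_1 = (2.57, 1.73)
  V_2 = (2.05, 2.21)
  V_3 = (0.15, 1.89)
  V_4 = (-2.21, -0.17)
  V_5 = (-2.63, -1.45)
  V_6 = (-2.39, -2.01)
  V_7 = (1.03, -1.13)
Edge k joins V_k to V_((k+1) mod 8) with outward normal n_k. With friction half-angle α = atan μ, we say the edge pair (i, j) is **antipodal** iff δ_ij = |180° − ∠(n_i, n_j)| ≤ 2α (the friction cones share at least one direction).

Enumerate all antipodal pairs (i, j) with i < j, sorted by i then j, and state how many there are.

count = 13; pairs: (0,3), (0,4), (0,5), (1,4), (1,5), (1,6), (2,6), (2,7), (3,6), (3,7), (4,6), (4,7), (5,7)

α = atan 0.75 = 36.87°;  2α = 73.74°
n_0 = (+1.0000, -0.0000)
n_1 = (+0.6783, +0.7348)
n_2 = (-0.1661, +0.9861)
n_3 = (-0.6576, +0.7534)
n_4 = (-0.9502, +0.3118)
n_5 = (-0.9191, -0.3939)
n_6 = (+0.2492, -0.9685)
n_7 = (+0.8037, -0.5950)
  (0,1): δ = 132.71°  ·
  (0,2): δ = 80.44°  ·
  (0,3): δ = 48.88°  ✓
  (0,4): δ = 18.17°  ✓
  (0,5): δ = 23.20°  ✓
  (0,6): δ = 104.43°  ·
  (0,7): δ = 143.48°  ·
  (1,2): δ = 127.73°  ·
  (1,3): δ = 96.17°  ·
  (1,4): δ = 65.46°  ✓
  (1,5): δ = 24.09°  ✓
  (1,6): δ = 57.14°  ✓
  (1,7): δ = 96.19°  ·
  (2,3): δ = 148.44°  ·
  (2,4): δ = 117.73°  ·
  (2,5): δ = 76.36°  ·
  (2,6): δ = 4.87°  ✓
  (2,7): δ = 43.92°  ✓
  (3,4): δ = 149.28°  ·
  (3,5): δ = 107.92°  ·
  (3,6): δ = 26.69°  ✓
  (3,7): δ = 12.37°  ✓
  (4,5): δ = 138.64°  ·
  (4,6): δ = 57.40°  ✓
  (4,7): δ = 18.35°  ✓
  (5,6): δ = 98.77°  ·
  (5,7): δ = 59.71°  ✓
  (6,7): δ = 140.95°  ·
antipodal pairs: 13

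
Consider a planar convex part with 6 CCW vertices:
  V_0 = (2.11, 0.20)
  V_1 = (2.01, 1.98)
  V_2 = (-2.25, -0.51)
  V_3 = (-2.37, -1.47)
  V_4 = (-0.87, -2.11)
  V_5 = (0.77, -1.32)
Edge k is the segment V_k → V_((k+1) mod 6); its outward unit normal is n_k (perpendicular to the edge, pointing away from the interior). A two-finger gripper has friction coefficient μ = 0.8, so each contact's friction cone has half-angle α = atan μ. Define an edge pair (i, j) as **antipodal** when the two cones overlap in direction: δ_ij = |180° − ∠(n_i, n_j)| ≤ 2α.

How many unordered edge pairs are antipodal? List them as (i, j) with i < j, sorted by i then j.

α = atan 0.8 = 38.66°;  2α = 77.32°
n_0 = (+0.9984, +0.0561)
n_1 = (-0.5046, +0.8633)
n_2 = (-0.9923, +0.1240)
n_3 = (-0.3924, -0.9198)
n_4 = (+0.4340, -0.9009)
n_5 = (+0.7501, -0.6613)
  (0,1): δ = 62.91°  ✓
  (0,2): δ = 10.34°  ✓
  (0,3): δ = 63.68°  ✓
  (0,4): δ = 112.50°  ·
  (0,5): δ = 135.39°  ·
  (1,2): δ = 127.43°  ·
  (1,3): δ = 53.41°  ✓
  (1,4): δ = 4.59°  ✓
  (1,5): δ = 18.29°  ✓
  (2,3): δ = 105.98°  ·
  (2,4): δ = 57.15°  ✓
  (2,5): δ = 34.27°  ✓
  (3,4): δ = 131.17°  ·
  (3,5): δ = 108.29°  ·
  (4,5): δ = 157.12°  ·
antipodal pairs: 8

count = 8; pairs: (0,1), (0,2), (0,3), (1,3), (1,4), (1,5), (2,4), (2,5)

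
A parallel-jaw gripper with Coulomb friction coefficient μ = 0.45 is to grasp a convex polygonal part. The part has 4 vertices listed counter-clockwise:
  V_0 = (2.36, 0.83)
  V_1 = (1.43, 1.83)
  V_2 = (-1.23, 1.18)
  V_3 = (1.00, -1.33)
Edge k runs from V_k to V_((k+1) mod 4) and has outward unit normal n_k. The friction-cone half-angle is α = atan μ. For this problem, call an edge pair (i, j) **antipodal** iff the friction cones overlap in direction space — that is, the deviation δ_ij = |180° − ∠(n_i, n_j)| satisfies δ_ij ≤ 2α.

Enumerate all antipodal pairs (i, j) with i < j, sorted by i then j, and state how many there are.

α = atan 0.45 = 24.23°;  2α = 48.46°
n_0 = (+0.7323, +0.6810)
n_1 = (-0.2374, +0.9714)
n_2 = (-0.7476, -0.6642)
n_3 = (+0.8462, -0.5328)
  (0,1): δ = 119.19°  ·
  (0,2): δ = 1.30°  ✓
  (0,3): δ = 104.88°  ·
  (1,2): δ = 62.11°  ·
  (1,3): δ = 44.07°  ✓
  (2,3): δ = 73.82°  ·
antipodal pairs: 2

count = 2; pairs: (0,2), (1,3)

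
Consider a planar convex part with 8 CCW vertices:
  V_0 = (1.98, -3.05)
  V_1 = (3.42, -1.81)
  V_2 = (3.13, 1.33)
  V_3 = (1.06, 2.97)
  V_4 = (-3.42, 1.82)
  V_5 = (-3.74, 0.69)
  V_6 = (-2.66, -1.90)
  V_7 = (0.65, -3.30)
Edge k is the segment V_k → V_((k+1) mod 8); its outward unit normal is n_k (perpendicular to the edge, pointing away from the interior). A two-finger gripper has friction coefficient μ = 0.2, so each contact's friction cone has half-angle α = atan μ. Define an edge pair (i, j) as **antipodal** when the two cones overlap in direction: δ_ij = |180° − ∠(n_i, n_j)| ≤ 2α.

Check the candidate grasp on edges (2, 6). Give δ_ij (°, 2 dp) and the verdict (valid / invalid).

α = atan 0.2 = 11.31°;  2α = 22.62°
edge 2: e_2 = (-2.07, +1.64);  n_2 = (+0.6210, +0.7838)
edge 6: e_6 = (+3.31, -1.40);  n_6 = (-0.3895, -0.9210)
∠(n_2, n_6) = 164.54°
δ = |180° − 164.54°| = 15.46°
15.46° ≤ 2α = 22.62°  →  valid

δ = 15.46°, valid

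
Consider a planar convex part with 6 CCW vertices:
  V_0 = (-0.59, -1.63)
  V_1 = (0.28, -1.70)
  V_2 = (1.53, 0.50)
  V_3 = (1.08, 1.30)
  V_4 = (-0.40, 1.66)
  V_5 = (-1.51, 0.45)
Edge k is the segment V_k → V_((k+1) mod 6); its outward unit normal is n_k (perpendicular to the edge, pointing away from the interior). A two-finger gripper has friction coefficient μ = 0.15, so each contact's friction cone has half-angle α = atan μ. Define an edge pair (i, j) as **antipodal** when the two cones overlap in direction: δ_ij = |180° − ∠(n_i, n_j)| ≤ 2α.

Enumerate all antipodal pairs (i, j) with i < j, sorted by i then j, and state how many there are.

count = 3; pairs: (0,3), (1,4), (2,5)

α = atan 0.15 = 8.53°;  2α = 17.06°
n_0 = (-0.0802, -0.9968)
n_1 = (+0.8695, -0.4940)
n_2 = (+0.8716, +0.4903)
n_3 = (+0.2364, +0.9717)
n_4 = (-0.7369, +0.6760)
n_5 = (-0.9145, -0.4045)
  (0,1): δ = 115.00°  ·
  (0,2): δ = 56.04°  ·
  (0,3): δ = 9.07°  ✓
  (0,4): δ = 52.07°  ·
  (0,5): δ = 118.46°  ·
  (1,2): δ = 121.04°  ·
  (1,3): δ = 74.07°  ·
  (1,4): δ = 12.93°  ✓
  (1,5): δ = 53.46°  ·
  (2,3): δ = 133.03°  ·
  (2,4): δ = 71.89°  ·
  (2,5): δ = 5.50°  ✓
  (3,4): δ = 118.86°  ·
  (3,5): δ = 52.47°  ·
  (4,5): δ = 113.61°  ·
antipodal pairs: 3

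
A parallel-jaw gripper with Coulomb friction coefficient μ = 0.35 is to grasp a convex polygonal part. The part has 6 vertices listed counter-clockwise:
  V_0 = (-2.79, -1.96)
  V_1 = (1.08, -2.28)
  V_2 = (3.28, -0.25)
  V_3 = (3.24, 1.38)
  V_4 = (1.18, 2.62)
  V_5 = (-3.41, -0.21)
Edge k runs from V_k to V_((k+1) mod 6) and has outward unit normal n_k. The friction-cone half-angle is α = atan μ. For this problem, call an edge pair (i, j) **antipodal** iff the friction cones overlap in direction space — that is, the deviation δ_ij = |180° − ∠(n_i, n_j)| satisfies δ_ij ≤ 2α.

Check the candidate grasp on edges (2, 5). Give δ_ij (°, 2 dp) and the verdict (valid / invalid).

α = atan 0.35 = 19.29°;  2α = 38.58°
edge 2: e_2 = (-0.04, +1.63);  n_2 = (+0.9997, +0.0245)
edge 5: e_5 = (+0.62, -1.75);  n_5 = (-0.9426, -0.3339)
∠(n_2, n_5) = 161.90°
δ = |180° − 161.90°| = 18.10°
18.10° ≤ 2α = 38.58°  →  valid

δ = 18.10°, valid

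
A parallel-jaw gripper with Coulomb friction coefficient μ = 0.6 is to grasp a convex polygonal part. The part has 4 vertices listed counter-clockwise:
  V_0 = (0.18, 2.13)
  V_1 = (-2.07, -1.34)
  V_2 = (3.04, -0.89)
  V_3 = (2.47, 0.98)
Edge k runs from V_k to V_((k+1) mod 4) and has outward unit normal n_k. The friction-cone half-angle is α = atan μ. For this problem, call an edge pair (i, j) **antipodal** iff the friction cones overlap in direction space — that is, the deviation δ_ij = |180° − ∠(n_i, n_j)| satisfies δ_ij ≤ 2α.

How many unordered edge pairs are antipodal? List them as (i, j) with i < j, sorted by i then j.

count = 3; pairs: (0,1), (0,2), (1,3)

α = atan 0.6 = 30.96°;  2α = 61.93°
n_0 = (-0.8391, +0.5441)
n_1 = (+0.0877, -0.9961)
n_2 = (+0.9565, +0.2916)
n_3 = (+0.4488, +0.8936)
  (0,1): δ = 52.01°  ✓
  (0,2): δ = 49.91°  ✓
  (0,3): δ = 96.29°  ·
  (1,2): δ = 78.08°  ·
  (1,3): δ = 31.70°  ✓
  (2,3): δ = 133.62°  ·
antipodal pairs: 3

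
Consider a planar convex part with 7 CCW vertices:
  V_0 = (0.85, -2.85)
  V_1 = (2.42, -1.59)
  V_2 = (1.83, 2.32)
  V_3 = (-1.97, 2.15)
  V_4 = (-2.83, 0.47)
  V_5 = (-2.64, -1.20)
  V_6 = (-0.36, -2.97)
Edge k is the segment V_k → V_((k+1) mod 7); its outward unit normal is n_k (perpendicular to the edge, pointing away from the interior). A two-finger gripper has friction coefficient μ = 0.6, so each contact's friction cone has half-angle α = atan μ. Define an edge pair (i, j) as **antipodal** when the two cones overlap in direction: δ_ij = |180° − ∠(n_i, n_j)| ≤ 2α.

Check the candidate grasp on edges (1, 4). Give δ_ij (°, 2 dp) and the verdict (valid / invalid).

α = atan 0.6 = 30.96°;  2α = 61.93°
edge 1: e_1 = (-0.59, +3.91);  n_1 = (+0.9888, +0.1492)
edge 4: e_4 = (+0.19, -1.67);  n_4 = (-0.9936, -0.1130)
∠(n_1, n_4) = 177.91°
δ = |180° − 177.91°| = 2.09°
2.09° ≤ 2α = 61.93°  →  valid

δ = 2.09°, valid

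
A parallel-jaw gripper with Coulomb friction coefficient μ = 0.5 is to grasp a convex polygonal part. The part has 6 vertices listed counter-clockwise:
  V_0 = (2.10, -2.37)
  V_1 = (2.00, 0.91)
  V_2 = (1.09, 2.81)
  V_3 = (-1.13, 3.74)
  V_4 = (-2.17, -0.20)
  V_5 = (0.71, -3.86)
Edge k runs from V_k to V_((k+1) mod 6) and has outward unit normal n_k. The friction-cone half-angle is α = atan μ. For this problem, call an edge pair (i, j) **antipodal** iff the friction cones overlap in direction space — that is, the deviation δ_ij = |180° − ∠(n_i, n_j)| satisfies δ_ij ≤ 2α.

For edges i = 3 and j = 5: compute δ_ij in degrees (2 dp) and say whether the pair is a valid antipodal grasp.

α = atan 0.5 = 26.57°;  2α = 53.13°
edge 3: e_3 = (-1.04, -3.94);  n_3 = (-0.9669, +0.2552)
edge 5: e_5 = (+1.39, +1.49);  n_5 = (+0.7312, -0.6821)
∠(n_3, n_5) = 151.78°
δ = |180° − 151.78°| = 28.22°
28.22° ≤ 2α = 53.13°  →  valid

δ = 28.22°, valid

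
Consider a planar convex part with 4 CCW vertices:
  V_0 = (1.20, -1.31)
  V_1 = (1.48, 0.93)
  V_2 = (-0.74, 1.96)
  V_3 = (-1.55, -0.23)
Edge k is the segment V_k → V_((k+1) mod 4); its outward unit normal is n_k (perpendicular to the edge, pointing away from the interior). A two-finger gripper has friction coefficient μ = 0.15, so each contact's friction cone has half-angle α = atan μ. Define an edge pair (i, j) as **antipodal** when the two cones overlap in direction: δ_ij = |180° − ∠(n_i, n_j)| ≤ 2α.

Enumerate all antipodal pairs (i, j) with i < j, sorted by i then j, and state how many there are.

count = 2; pairs: (0,2), (1,3)

α = atan 0.15 = 8.53°;  2α = 17.06°
n_0 = (+0.9923, -0.1240)
n_1 = (+0.4209, +0.9071)
n_2 = (-0.9379, +0.3469)
n_3 = (-0.3655, -0.9308)
  (0,1): δ = 107.76°  ·
  (0,2): δ = 13.17°  ✓
  (0,3): δ = 75.68°  ·
  (1,2): δ = 85.41°  ·
  (1,3): δ = 3.45°  ✓
  (2,3): δ = 91.14°  ·
antipodal pairs: 2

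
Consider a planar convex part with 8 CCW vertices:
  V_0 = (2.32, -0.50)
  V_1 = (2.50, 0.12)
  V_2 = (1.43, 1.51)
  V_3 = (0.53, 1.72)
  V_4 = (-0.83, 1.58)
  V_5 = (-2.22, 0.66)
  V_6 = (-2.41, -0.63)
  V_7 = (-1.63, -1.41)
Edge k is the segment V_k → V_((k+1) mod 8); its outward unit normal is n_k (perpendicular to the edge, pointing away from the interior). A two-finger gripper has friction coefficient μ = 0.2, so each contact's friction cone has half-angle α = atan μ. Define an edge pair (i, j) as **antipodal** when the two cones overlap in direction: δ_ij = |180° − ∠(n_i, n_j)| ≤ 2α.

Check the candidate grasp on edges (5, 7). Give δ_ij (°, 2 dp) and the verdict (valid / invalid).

α = atan 0.2 = 11.31°;  2α = 22.62°
edge 5: e_5 = (-0.19, -1.29);  n_5 = (-0.9893, +0.1457)
edge 7: e_7 = (+3.95, +0.91);  n_7 = (+0.2245, -0.9745)
∠(n_5, n_7) = 111.35°
δ = |180° − 111.35°| = 68.65°
68.65° > 2α = 22.62°  →  invalid

δ = 68.65°, invalid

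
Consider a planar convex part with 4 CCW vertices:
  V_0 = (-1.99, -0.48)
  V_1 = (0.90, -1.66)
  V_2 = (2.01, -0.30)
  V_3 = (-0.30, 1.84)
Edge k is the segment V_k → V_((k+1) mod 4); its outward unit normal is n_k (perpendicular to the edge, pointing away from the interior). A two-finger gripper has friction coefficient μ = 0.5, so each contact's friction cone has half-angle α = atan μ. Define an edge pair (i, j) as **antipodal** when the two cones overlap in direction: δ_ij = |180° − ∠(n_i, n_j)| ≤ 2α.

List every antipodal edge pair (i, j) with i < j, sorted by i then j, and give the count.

α = atan 0.5 = 26.57°;  2α = 53.13°
n_0 = (-0.3780, -0.9258)
n_1 = (+0.7747, -0.6323)
n_2 = (+0.6796, +0.7336)
n_3 = (-0.8083, +0.5888)
  (0,1): δ = 107.01°  ·
  (0,2): δ = 20.60°  ✓
  (0,3): δ = 76.14°  ·
  (1,2): δ = 93.59°  ·
  (1,3): δ = 3.15°  ✓
  (2,3): δ = 83.26°  ·
antipodal pairs: 2

count = 2; pairs: (0,2), (1,3)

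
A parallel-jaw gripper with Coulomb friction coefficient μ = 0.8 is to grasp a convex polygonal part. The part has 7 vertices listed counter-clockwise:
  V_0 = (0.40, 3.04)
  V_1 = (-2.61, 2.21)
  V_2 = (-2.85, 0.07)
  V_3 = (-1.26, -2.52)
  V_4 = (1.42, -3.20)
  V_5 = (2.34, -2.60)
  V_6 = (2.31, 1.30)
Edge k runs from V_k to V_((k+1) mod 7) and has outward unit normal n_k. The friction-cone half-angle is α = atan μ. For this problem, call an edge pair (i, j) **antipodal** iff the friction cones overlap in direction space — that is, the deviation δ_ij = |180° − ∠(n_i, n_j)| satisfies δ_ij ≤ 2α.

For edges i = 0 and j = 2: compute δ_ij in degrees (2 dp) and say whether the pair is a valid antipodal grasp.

α = atan 0.8 = 38.66°;  2α = 77.32°
edge 0: e_0 = (-3.01, -0.83);  n_0 = (-0.2658, +0.9640)
edge 2: e_2 = (+1.59, -2.59);  n_2 = (-0.8522, -0.5232)
∠(n_0, n_2) = 106.13°
δ = |180° − 106.13°| = 73.87°
73.87° ≤ 2α = 77.32°  →  valid

δ = 73.87°, valid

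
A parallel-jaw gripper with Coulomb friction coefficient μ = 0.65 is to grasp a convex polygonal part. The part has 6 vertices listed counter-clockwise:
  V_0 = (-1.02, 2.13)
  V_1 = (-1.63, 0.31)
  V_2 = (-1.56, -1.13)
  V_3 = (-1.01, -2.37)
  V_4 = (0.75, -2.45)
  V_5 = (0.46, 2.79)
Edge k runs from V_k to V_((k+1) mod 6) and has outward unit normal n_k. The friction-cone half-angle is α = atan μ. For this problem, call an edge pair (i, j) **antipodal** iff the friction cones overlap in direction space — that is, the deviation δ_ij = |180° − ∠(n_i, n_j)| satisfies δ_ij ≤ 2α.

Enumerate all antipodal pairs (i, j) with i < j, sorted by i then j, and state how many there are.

count = 4; pairs: (0,4), (1,4), (2,4), (3,5)

α = atan 0.65 = 33.02°;  2α = 66.05°
n_0 = (-0.9482, +0.3178)
n_1 = (-0.9988, -0.0486)
n_2 = (-0.9141, -0.4055)
n_3 = (-0.0454, -0.9990)
n_4 = (+0.9985, +0.0553)
n_5 = (-0.4073, +0.9133)
  (0,1): δ = 158.69°  ·
  (0,2): δ = 137.55°  ·
  (0,3): δ = 74.07°  ·
  (0,4): δ = 21.70°  ✓
  (0,5): δ = 132.56°  ·
  (1,2): δ = 158.86°  ·
  (1,3): δ = 95.39°  ·
  (1,4): δ = 0.38°  ✓
  (1,5): δ = 111.25°  ·
  (2,3): δ = 116.52°  ·
  (2,4): δ = 20.75°  ✓
  (2,5): δ = 90.11°  ·
  (3,4): δ = 84.23°  ·
  (3,5): δ = 26.64°  ✓
  (4,5): δ = 69.13°  ·
antipodal pairs: 4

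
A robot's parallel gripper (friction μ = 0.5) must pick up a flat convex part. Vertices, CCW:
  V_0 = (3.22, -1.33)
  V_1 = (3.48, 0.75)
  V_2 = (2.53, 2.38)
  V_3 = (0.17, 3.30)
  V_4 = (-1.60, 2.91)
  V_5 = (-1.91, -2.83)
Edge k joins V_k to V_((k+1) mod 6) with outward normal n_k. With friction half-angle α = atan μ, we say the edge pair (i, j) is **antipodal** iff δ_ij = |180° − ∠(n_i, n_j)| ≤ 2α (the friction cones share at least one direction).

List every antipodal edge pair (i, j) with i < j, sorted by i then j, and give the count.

count = 4; pairs: (0,4), (1,4), (2,5), (3,5)

α = atan 0.5 = 26.57°;  2α = 53.13°
n_0 = (+0.9923, -0.1240)
n_1 = (+0.8640, +0.5035)
n_2 = (+0.3632, +0.9317)
n_3 = (-0.2152, +0.9766)
n_4 = (-0.9985, +0.0539)
n_5 = (+0.2806, -0.9598)
  (0,1): δ = 142.64°  ·
  (0,2): δ = 104.17°  ·
  (0,3): δ = 70.45°  ·
  (0,4): δ = 4.03°  ✓
  (0,5): δ = 113.42°  ·
  (1,2): δ = 141.53°  ·
  (1,3): δ = 107.81°  ·
  (1,4): δ = 33.33°  ✓
  (1,5): δ = 76.06°  ·
  (2,3): δ = 146.28°  ·
  (2,4): δ = 71.79°  ·
  (2,5): δ = 37.60°  ✓
  (3,4): δ = 105.52°  ·
  (3,5): δ = 3.87°  ✓
  (4,5): δ = 70.61°  ·
antipodal pairs: 4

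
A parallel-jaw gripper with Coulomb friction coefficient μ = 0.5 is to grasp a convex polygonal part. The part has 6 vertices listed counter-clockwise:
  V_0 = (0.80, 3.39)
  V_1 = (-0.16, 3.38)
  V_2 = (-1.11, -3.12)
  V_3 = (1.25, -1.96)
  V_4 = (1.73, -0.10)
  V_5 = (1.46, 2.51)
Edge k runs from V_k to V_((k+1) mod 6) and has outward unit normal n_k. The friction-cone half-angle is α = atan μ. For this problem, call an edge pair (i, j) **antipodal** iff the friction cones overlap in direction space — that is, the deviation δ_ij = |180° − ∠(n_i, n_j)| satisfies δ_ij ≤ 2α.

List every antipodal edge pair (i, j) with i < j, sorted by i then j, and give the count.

count = 4; pairs: (0,2), (1,3), (1,4), (1,5)

α = atan 0.5 = 26.57°;  2α = 53.13°
n_0 = (-0.0104, +0.9999)
n_1 = (-0.9895, +0.1446)
n_2 = (+0.4411, -0.8974)
n_3 = (+0.9683, -0.2499)
n_4 = (+0.9947, +0.1029)
n_5 = (+0.8000, +0.6000)
  (0,1): δ = 98.91°  ·
  (0,2): δ = 25.58°  ✓
  (0,3): δ = 74.93°  ·
  (0,4): δ = 95.31°  ·
  (0,5): δ = 126.27°  ·
  (1,2): δ = 55.51°  ·
  (1,3): δ = 6.16°  ✓
  (1,4): δ = 14.22°  ✓
  (1,5): δ = 45.19°  ✓
  (2,3): δ = 130.65°  ·
  (2,4): δ = 110.27°  ·
  (2,5): δ = 79.31°  ·
  (3,4): δ = 159.62°  ·
  (3,5): δ = 128.66°  ·
  (4,5): δ = 149.04°  ·
antipodal pairs: 4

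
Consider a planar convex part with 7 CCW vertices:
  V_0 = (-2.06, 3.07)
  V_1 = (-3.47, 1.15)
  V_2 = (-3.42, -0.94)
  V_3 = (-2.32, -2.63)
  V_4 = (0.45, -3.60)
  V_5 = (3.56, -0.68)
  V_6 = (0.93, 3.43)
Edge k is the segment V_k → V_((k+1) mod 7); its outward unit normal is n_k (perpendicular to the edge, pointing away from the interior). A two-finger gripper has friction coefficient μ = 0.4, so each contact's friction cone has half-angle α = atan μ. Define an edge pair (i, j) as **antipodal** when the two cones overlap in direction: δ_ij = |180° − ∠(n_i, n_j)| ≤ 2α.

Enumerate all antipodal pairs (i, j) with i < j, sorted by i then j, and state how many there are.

count = 6; pairs: (0,4), (1,5), (2,5), (3,5), (3,6), (4,6)

α = atan 0.4 = 21.80°;  2α = 43.60°
n_0 = (-0.8060, +0.5919)
n_1 = (-0.9997, -0.0239)
n_2 = (-0.8381, -0.5455)
n_3 = (-0.3305, -0.9438)
n_4 = (+0.6845, -0.7290)
n_5 = (+0.8423, +0.5390)
n_6 = (-0.1195, +0.9928)
  (0,1): δ = 142.34°  ·
  (0,2): δ = 110.65°  ·
  (0,3): δ = 73.01°  ·
  (0,4): δ = 10.51°  ✓
  (0,5): δ = 68.91°  ·
  (0,6): δ = 133.16°  ·
  (1,2): δ = 148.31°  ·
  (1,3): δ = 110.67°  ·
  (1,4): δ = 48.18°  ·
  (1,5): δ = 31.24°  ✓
  (1,6): δ = 95.49°  ·
  (2,3): δ = 142.36°  ·
  (2,4): δ = 79.86°  ·
  (2,5): δ = 0.44°  ✓
  (2,6): δ = 63.81°  ·
  (3,4): δ = 117.51°  ·
  (3,5): δ = 38.09°  ✓
  (3,6): δ = 26.16°  ✓
  (4,5): δ = 100.58°  ·
  (4,6): δ = 36.33°  ✓
  (5,6): δ = 115.75°  ·
antipodal pairs: 6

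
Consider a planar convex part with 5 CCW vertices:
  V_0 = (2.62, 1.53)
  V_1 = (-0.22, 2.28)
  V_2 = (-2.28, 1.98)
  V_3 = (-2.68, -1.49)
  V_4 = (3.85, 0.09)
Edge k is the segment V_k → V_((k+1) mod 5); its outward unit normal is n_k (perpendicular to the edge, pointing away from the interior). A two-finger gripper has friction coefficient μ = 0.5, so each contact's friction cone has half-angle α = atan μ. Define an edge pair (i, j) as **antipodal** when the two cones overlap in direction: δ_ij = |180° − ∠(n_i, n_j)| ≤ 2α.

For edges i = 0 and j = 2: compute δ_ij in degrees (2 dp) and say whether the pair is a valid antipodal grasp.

α = atan 0.5 = 26.57°;  2α = 53.13°
edge 0: e_0 = (-2.84, +0.75);  n_0 = (+0.2553, +0.9669)
edge 2: e_2 = (-0.40, -3.47);  n_2 = (-0.9934, +0.1145)
∠(n_0, n_2) = 98.22°
δ = |180° − 98.22°| = 81.78°
81.78° > 2α = 53.13°  →  invalid

δ = 81.78°, invalid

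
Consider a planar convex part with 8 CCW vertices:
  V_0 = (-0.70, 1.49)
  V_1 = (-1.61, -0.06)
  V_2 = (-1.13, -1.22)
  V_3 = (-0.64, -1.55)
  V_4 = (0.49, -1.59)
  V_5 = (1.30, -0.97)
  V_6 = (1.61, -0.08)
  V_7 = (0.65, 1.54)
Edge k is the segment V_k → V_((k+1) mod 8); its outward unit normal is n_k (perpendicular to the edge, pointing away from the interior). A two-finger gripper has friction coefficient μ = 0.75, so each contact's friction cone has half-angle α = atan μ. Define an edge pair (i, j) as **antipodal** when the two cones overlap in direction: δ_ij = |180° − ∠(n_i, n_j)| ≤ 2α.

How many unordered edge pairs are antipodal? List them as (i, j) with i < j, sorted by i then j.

α = atan 0.75 = 36.87°;  2α = 73.74°
n_0 = (-0.8624, +0.5063)
n_1 = (-0.9240, -0.3824)
n_2 = (-0.5586, -0.8294)
n_3 = (-0.0354, -0.9994)
n_4 = (+0.6078, -0.7941)
n_5 = (+0.9444, -0.3289)
n_6 = (+0.8603, +0.5098)
n_7 = (-0.0370, +0.9993)
  (0,1): δ = 127.10°  ·
  (0,2): δ = 93.54°  ·
  (0,3): δ = 61.61°  ✓
  (0,4): δ = 22.15°  ✓
  (0,5): δ = 11.21°  ✓
  (0,6): δ = 61.07°  ✓
  (0,7): δ = 122.54°  ·
  (1,2): δ = 146.44°  ·
  (1,3): δ = 114.51°  ·
  (1,4): δ = 75.05°  ·
  (1,5): δ = 41.68°  ✓
  (1,6): δ = 8.17°  ✓
  (1,7): δ = 69.64°  ✓
  (2,3): δ = 148.07°  ·
  (2,4): δ = 108.61°  ·
  (2,5): δ = 75.24°  ·
  (2,6): δ = 25.39°  ✓
  (2,7): δ = 36.08°  ✓
  (3,4): δ = 140.54°  ·
  (3,5): δ = 107.18°  ·
  (3,6): δ = 57.32°  ✓
  (3,7): δ = 4.15°  ✓
  (4,5): δ = 146.64°  ·
  (4,6): δ = 96.78°  ·
  (4,7): δ = 35.31°  ✓
  (5,6): δ = 130.15°  ·
  (5,7): δ = 68.67°  ✓
  (6,7): δ = 118.53°  ·
antipodal pairs: 13

count = 13; pairs: (0,3), (0,4), (0,5), (0,6), (1,5), (1,6), (1,7), (2,6), (2,7), (3,6), (3,7), (4,7), (5,7)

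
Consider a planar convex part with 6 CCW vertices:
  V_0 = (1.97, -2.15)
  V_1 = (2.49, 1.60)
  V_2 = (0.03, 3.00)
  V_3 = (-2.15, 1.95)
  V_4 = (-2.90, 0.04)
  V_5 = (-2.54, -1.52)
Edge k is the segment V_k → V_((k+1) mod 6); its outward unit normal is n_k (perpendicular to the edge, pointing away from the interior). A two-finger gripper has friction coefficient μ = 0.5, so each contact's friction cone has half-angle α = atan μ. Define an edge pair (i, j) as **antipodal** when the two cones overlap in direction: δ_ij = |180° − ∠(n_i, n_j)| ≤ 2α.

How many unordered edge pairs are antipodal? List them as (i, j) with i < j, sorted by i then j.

α = atan 0.5 = 26.57°;  2α = 53.13°
n_0 = (+0.9905, -0.1374)
n_1 = (+0.4946, +0.8691)
n_2 = (-0.4339, +0.9009)
n_3 = (-0.9308, +0.3655)
n_4 = (-0.9744, -0.2249)
n_5 = (-0.1383, -0.9904)
  (0,1): δ = 111.75°  ·
  (0,2): δ = 56.39°  ·
  (0,3): δ = 13.54°  ✓
  (0,4): δ = 20.89°  ✓
  (0,5): δ = 89.94°  ·
  (1,2): δ = 124.64°  ·
  (1,3): δ = 81.79°  ·
  (1,4): δ = 47.36°  ✓
  (1,5): δ = 21.69°  ✓
  (2,3): δ = 137.16°  ·
  (2,4): δ = 102.72°  ·
  (2,5): δ = 33.67°  ✓
  (3,4): δ = 145.57°  ·
  (3,5): δ = 76.51°  ·
  (4,5): δ = 110.95°  ·
antipodal pairs: 5

count = 5; pairs: (0,3), (0,4), (1,4), (1,5), (2,5)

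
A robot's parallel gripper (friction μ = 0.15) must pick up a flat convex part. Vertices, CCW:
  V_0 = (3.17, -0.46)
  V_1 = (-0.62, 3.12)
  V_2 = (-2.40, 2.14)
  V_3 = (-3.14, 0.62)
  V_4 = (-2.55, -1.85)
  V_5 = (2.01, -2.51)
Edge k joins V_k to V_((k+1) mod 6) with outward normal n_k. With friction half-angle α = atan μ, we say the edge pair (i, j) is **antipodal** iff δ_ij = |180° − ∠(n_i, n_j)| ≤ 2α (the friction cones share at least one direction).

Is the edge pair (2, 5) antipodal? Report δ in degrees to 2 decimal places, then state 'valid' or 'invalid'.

δ = 3.54°, valid

α = atan 0.15 = 8.53°;  2α = 17.06°
edge 2: e_2 = (-0.74, -1.52);  n_2 = (-0.8991, +0.4377)
edge 5: e_5 = (+1.16, +2.05);  n_5 = (+0.8703, -0.4925)
∠(n_2, n_5) = 176.46°
δ = |180° − 176.46°| = 3.54°
3.54° ≤ 2α = 17.06°  →  valid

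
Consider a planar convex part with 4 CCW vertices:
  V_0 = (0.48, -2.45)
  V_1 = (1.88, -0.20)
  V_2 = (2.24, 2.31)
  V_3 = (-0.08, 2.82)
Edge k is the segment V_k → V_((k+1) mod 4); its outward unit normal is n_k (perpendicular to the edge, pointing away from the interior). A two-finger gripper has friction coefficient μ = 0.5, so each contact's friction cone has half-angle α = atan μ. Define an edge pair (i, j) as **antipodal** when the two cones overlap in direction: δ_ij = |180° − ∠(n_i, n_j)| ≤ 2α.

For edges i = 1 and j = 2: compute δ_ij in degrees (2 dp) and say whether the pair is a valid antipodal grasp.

α = atan 0.5 = 26.57°;  2α = 53.13°
edge 1: e_1 = (+0.36, +2.51);  n_1 = (+0.9899, -0.1420)
edge 2: e_2 = (-2.32, +0.51);  n_2 = (+0.2147, +0.9767)
∠(n_1, n_2) = 85.76°
δ = |180° − 85.76°| = 94.24°
94.24° > 2α = 53.13°  →  invalid

δ = 94.24°, invalid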